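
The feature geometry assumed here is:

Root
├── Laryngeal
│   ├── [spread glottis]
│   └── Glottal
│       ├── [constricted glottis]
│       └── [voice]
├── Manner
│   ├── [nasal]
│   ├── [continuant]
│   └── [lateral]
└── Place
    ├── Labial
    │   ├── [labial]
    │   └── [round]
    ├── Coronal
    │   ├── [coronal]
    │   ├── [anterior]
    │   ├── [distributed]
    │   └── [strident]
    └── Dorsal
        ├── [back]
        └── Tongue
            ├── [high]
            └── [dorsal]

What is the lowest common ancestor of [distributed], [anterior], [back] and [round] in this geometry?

[distributed] is immediately dominated by Coronal.
[anterior] is immediately dominated by Coronal.
[back] is immediately dominated by Dorsal.
[round] is immediately dominated by Labial.
The lowest node appearing on every path is Place; each proper daughter of Place fails to dominate at least one of the listed features.

Place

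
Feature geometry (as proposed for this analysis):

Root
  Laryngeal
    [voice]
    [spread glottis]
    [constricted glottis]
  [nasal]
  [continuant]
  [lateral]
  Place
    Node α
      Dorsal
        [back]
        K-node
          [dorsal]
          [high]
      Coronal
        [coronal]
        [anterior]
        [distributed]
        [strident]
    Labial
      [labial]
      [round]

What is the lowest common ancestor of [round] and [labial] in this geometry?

Labial

[round]: Root → Place → Labial → [round].
[labial]: Root → Place → Labial → [labial].
The listed terminals split across distinct daughters of Labial, so Labial itself is the smallest node containing them all.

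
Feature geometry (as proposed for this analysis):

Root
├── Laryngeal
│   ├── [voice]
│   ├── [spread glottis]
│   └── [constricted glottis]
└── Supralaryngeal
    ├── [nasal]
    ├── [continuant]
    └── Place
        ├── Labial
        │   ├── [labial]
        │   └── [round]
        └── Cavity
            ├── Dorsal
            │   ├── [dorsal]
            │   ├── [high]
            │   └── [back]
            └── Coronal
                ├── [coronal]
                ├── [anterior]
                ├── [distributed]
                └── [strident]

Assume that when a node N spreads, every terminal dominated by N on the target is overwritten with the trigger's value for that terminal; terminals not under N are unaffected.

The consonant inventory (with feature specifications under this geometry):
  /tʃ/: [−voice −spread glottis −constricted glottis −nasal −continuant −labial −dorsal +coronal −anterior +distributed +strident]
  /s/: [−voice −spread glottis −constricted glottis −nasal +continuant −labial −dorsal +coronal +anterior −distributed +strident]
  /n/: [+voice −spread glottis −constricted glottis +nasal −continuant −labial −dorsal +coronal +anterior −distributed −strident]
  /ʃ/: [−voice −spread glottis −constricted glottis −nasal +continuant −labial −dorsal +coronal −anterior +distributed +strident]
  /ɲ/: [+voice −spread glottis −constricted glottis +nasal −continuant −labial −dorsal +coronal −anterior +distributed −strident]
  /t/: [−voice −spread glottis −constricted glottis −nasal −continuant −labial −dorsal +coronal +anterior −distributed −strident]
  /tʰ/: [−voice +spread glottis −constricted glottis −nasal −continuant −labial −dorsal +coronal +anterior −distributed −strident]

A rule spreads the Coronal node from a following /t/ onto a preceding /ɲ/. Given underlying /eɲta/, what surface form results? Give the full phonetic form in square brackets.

The Coronal node dominates the terminals [coronal], [anterior], [distributed], [strident].
Spreading Coronal from /t/ onto /ɲ/ replaces those values with /t/'s: [+coronal], [+anterior], [−distributed], [−strident]. Features outside Coronal ([voice], [spread glottis], [constricted glottis], …) stay as in /ɲ/.
Among the inventory, only /n/ has exactly this specification, giving the surface form [enta].

[enta]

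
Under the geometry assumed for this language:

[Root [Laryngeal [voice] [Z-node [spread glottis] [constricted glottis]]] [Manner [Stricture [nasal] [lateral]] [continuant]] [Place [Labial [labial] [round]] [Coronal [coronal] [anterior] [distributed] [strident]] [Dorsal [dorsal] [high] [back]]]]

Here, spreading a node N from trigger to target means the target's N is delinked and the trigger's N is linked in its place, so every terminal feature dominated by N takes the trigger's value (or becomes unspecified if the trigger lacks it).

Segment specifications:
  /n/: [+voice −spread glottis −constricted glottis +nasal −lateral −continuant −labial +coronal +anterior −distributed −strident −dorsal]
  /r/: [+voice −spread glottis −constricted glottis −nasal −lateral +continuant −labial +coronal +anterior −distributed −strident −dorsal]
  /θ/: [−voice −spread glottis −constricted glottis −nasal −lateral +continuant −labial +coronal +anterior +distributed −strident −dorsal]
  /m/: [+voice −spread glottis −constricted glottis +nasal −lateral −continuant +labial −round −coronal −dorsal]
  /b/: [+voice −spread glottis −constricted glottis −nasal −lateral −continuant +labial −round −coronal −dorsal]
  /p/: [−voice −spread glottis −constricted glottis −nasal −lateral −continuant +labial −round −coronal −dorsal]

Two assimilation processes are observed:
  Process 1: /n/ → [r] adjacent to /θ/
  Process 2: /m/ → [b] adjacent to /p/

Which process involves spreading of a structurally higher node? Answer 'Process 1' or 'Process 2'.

Process 1

In Process 1, [nasal], [continuant] change, so the minimal spreading node is Manner at depth 1.
In Process 2, [nasal] changes, so the minimal spreading node is [nasal] at depth 3.
Manner is closer to Root than [nasal], so Process 1 spreads the higher node.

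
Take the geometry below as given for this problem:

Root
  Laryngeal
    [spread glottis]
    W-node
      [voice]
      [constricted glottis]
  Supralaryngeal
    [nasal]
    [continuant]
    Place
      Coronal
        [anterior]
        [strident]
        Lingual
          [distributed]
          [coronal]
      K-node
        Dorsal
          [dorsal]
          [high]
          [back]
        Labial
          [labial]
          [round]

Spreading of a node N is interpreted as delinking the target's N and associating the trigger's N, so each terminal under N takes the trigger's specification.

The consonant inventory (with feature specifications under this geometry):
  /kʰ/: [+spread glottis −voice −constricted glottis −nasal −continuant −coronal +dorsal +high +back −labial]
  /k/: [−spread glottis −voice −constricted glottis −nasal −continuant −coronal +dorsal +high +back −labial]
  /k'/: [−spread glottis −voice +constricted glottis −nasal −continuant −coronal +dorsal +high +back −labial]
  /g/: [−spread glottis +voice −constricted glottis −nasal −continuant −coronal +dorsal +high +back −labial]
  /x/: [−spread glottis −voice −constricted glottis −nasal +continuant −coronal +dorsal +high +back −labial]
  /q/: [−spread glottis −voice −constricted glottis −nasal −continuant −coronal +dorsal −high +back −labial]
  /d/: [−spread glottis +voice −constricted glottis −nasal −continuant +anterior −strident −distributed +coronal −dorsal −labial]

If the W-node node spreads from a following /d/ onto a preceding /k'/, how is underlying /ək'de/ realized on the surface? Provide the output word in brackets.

Terminals under W-node in this geometry: [voice], [constricted glottis].
Spreading W-node from /d/ onto /k'/ replaces those values with /d/'s: [+voice], [−constricted glottis]. Features outside W-node ([spread glottis], [nasal], [continuant], …) stay as in /k'/.
The resulting bundle matches /g/ in the inventory; substituting it for /k'/ gives [əgde].

[əgde]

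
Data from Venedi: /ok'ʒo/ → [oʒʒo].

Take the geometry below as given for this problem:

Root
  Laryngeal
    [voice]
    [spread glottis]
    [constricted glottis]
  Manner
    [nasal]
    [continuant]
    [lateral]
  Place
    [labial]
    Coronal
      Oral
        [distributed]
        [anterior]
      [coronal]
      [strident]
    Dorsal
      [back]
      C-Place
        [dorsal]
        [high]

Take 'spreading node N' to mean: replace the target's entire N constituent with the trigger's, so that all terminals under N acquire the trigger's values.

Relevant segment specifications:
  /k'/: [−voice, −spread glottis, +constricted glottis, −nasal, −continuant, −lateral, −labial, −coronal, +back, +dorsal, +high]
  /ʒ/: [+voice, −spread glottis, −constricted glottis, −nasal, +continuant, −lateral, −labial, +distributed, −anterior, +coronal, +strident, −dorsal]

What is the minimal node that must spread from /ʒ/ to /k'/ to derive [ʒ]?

Root

Feature comparison: [voice], [constricted glottis], [continuant], [coronal], [anterior], [distributed], [strident], [dorsal], [high], [back] differ between /k'/ and [ʒ]; the remaining terminals match.
In this geometry the lowest node dominating all of them is Root: every daughter of Root dominates only a proper subset, so no lower node suffices.
Delinking /k'/'s Root and associating /ʒ/'s Root gives precisely the feature bundle of [ʒ].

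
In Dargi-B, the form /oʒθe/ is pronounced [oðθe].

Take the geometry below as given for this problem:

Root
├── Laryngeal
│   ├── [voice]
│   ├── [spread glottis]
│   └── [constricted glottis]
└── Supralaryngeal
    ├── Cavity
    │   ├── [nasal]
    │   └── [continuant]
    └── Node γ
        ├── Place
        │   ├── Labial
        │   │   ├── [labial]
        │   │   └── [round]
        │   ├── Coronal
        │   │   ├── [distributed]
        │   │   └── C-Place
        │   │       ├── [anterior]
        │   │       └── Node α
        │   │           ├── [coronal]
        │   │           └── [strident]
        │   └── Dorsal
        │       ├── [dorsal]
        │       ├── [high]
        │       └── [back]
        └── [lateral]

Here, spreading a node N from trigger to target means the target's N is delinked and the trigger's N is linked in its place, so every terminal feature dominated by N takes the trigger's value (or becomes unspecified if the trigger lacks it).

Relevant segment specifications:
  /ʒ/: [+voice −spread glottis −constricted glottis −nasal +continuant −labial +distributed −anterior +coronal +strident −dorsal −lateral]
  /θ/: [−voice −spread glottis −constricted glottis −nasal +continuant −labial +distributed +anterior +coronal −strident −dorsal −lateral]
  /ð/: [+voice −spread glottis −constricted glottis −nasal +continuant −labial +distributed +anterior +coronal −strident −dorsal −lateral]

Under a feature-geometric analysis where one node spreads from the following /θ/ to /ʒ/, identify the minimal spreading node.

C-Place

Comparing /ʒ/ with its surface form [ð], the features that change are [anterior], [strident].
Tracing each changed feature up the tree, the paths first meet at C-Place; any lower node misses at least one of them.
If C-Place spreads, every terminal under it takes /θ/'s value, producing [ð] as observed.
[voice] stays as in /ʒ/ although /θ/ differs there, so no node dominating it spread; among the remaining candidates C-Place is the lowest that derives the output.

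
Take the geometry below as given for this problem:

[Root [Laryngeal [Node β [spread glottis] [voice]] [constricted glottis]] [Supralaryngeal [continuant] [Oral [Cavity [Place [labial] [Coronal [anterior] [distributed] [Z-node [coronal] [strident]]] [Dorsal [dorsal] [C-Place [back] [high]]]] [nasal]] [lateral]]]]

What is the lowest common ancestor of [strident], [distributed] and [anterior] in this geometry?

Coronal

[strident] is immediately dominated by Z-node.
[distributed] is immediately dominated by Coronal.
[anterior] is immediately dominated by Coronal.
The listed terminals split across distinct daughters of Coronal, so Coronal itself is the smallest node containing them all.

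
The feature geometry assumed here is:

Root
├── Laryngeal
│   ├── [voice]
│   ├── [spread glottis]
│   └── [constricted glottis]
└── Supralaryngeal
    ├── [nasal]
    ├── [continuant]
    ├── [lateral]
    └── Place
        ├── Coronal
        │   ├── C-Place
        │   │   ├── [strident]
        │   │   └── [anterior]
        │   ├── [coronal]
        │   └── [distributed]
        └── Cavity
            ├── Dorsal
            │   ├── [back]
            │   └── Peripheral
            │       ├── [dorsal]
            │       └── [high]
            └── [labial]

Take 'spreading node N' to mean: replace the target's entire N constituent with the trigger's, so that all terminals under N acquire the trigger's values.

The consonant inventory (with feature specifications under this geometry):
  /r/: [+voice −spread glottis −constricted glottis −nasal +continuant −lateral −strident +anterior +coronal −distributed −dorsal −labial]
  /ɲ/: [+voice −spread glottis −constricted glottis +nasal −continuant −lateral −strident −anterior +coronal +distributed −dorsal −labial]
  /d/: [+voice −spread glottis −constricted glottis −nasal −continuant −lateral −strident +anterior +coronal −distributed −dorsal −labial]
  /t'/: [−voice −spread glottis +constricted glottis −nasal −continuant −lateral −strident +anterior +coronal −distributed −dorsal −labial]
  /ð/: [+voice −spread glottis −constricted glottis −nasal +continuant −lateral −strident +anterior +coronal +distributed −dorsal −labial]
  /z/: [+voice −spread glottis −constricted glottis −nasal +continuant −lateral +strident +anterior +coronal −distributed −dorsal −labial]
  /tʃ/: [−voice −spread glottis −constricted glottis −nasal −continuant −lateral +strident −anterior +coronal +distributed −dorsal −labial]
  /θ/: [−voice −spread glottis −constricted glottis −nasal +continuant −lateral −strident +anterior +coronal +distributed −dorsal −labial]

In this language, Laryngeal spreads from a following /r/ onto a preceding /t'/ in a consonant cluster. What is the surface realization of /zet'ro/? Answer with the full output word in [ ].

The Laryngeal node dominates the terminals [voice], [spread glottis], [constricted glottis].
After delinking /t'/'s Laryngeal and linking /r/'s, the affected terminals become [+voice], [−spread glottis], [−constricted glottis]; [nasal], [continuant], [lateral], … (outside Laryngeal) are retained from /t'/.
The resulting bundle matches /d/ in the inventory; substituting it for /t'/ gives [zedro].

[zedro]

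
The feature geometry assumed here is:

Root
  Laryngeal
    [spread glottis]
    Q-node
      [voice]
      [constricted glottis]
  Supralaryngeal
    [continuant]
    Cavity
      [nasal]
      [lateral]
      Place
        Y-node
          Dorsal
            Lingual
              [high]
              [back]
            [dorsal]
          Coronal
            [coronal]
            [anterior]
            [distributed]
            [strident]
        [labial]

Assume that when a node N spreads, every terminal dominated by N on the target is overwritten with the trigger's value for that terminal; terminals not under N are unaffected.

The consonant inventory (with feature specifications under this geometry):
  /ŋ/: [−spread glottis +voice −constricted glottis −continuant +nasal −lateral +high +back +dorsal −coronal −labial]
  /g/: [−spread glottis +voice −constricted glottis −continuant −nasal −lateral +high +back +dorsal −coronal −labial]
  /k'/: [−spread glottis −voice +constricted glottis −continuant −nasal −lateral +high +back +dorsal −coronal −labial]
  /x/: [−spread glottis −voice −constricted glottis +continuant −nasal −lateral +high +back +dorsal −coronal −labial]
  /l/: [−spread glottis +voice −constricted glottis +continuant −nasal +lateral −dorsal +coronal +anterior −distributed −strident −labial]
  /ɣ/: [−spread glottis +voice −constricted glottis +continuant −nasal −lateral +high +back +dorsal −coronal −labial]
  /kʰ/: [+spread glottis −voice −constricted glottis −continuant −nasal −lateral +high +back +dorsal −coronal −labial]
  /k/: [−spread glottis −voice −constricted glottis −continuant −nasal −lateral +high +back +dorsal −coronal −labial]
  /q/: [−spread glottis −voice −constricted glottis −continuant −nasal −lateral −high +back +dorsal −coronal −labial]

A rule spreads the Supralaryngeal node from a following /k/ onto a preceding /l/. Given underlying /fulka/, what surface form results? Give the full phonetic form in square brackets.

[fugka]

The Supralaryngeal node dominates the terminals [continuant], [nasal], [lateral], [high], [back], [dorsal], [coronal], [anterior], [distributed], [strident], [labial].
Spreading Supralaryngeal from /k/ onto /l/ replaces those values with /k/'s: [−continuant], [−nasal], [−lateral], [+high], [+back], [+dorsal], [−coronal], [−labial]. Features outside Supralaryngeal ([spread glottis], [voice], [constricted glottis]) stay as in /l/.
Among the inventory, only /g/ has exactly this specification, giving the surface form [fugka].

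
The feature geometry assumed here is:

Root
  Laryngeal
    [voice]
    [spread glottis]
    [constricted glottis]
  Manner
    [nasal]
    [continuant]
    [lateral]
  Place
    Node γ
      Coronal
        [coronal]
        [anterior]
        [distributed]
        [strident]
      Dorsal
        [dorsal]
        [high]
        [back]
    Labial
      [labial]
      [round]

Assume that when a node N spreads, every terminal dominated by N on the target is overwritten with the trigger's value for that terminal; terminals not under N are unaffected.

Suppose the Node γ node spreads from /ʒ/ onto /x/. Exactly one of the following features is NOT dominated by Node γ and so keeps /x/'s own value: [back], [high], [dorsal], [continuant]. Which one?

[continuant]

The terminals dominated by Node γ are [coronal], [anterior], [distributed], [strident], [dorsal], [high], [back].
[dorsal], [back], [high] all lie under Node γ, so they are overwritten when Node γ spreads.
[continuant] attaches under Manner, not under Node γ, so /x/ retains its own value for [continuant].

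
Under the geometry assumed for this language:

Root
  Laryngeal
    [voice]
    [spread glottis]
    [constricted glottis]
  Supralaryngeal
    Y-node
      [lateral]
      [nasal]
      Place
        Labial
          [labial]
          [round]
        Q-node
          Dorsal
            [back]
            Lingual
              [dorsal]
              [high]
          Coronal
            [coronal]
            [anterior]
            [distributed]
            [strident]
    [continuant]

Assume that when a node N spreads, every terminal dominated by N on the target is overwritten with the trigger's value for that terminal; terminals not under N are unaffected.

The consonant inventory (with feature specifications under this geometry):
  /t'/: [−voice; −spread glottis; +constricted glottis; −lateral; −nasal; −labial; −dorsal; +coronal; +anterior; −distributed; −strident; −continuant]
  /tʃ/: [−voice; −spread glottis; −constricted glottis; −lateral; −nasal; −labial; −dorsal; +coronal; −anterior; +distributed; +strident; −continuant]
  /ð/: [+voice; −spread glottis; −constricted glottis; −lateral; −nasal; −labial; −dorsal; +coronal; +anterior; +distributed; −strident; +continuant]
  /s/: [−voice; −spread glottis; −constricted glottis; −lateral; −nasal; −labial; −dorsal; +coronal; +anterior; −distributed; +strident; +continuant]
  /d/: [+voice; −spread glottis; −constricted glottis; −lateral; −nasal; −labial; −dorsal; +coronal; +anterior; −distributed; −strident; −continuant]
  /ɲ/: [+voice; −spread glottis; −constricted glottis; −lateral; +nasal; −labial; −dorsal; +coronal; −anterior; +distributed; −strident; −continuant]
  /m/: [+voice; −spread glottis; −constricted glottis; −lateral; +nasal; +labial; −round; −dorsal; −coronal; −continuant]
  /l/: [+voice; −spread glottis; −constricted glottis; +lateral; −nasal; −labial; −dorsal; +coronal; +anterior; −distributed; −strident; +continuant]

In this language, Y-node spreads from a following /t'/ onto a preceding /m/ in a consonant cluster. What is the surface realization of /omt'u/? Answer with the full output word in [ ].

Y-node immediately or transitively dominates [lateral], [nasal], [labial], [round], [back], [dorsal], [high], [coronal], [anterior], [distributed], [strident].
After delinking /m/'s Y-node and linking /t'/'s, the affected terminals become [−lateral], [−nasal], [−labial], [−dorsal], [+coronal], [+anterior], [−distributed], [−strident]; [voice], [spread glottis], [constricted glottis], … (outside Y-node) are retained from /m/.
This feature bundle is that of [d], so /omt'u/ surfaces as [odt'u].

[odt'u]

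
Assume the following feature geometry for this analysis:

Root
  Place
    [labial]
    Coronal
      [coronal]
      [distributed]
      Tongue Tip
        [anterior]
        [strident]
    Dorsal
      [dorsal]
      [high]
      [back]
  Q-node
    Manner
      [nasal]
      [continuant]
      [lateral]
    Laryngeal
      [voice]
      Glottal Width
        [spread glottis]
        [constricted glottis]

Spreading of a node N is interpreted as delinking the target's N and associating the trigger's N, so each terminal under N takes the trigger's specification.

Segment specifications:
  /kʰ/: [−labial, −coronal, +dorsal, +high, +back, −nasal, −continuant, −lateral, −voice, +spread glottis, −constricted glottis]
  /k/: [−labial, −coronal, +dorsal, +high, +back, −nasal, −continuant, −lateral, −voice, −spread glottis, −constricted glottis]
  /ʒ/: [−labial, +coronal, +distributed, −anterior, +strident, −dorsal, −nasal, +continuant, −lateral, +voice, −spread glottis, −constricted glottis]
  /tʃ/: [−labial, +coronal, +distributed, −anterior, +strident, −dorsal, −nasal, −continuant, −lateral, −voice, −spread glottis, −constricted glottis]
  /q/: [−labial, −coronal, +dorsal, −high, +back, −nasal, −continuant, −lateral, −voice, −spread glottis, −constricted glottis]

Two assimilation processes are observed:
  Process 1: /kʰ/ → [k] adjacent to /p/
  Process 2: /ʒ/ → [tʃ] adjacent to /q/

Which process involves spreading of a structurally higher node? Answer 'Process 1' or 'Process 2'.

Process 2

In Process 1, [spread glottis] changes, so the minimal spreading node is [spread glottis] at depth 4.
Process 2 alters [voice], [continuant]; the lowest common ancestor is Q-node (depth 1 from Root).
Q-node is closer to Root than [spread glottis], so Process 2 spreads the higher node.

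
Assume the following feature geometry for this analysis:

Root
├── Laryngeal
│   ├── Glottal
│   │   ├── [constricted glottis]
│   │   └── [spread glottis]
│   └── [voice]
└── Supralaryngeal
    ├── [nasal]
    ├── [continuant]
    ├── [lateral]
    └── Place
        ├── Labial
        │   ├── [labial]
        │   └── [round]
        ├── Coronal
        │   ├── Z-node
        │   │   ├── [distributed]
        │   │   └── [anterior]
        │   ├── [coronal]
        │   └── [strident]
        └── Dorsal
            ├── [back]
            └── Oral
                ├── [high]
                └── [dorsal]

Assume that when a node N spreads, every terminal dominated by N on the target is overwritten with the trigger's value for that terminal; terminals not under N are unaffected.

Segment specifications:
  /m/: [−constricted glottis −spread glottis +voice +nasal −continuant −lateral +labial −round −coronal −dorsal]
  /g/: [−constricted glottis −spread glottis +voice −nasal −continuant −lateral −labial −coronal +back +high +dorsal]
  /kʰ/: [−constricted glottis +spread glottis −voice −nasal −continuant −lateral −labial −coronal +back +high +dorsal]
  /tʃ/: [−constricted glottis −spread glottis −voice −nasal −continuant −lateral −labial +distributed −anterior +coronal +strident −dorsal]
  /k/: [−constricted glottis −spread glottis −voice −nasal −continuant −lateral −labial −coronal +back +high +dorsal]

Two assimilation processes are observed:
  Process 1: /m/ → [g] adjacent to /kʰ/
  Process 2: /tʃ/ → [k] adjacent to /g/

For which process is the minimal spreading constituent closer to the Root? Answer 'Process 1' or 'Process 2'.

In Process 1, [nasal], [labial], [round], [dorsal], [high], [back] change, so the minimal spreading node is Supralaryngeal at depth 1.
Process 2: the features that change are [coronal], [anterior], [distributed], [strident], [dorsal], [high], [back]; the minimal node is Place (depth 2).
Supralaryngeal (depth 1) sits above Place (depth 2), making Process 1 the one with the higher spreading node.

Process 1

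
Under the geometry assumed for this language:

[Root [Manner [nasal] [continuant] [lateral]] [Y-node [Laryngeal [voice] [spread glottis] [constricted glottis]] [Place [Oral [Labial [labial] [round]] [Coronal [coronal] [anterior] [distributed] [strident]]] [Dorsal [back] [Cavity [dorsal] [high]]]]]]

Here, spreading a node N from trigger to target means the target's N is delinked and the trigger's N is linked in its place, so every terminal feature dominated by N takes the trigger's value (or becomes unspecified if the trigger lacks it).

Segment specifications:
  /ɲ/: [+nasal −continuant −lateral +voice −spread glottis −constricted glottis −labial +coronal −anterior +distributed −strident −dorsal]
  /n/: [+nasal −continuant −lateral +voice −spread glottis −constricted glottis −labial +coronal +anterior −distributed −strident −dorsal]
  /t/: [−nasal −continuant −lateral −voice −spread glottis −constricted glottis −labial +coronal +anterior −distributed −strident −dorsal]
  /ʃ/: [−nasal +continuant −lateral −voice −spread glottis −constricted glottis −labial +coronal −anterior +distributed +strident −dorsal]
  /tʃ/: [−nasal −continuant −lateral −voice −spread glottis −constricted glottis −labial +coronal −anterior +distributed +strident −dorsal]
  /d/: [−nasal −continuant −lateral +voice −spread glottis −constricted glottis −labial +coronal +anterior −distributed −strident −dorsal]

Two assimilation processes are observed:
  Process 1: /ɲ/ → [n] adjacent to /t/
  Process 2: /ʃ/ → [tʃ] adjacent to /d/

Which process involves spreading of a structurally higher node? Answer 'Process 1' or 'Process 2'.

Process 2

Process 1: the features that change are [anterior], [distributed]; the minimal node is Coronal (depth 4).
Process 2: the feature that changes is [continuant]; the minimal node is [continuant] (depth 2).
[continuant] (depth 2) sits above Coronal (depth 4), making Process 2 the one with the higher spreading node.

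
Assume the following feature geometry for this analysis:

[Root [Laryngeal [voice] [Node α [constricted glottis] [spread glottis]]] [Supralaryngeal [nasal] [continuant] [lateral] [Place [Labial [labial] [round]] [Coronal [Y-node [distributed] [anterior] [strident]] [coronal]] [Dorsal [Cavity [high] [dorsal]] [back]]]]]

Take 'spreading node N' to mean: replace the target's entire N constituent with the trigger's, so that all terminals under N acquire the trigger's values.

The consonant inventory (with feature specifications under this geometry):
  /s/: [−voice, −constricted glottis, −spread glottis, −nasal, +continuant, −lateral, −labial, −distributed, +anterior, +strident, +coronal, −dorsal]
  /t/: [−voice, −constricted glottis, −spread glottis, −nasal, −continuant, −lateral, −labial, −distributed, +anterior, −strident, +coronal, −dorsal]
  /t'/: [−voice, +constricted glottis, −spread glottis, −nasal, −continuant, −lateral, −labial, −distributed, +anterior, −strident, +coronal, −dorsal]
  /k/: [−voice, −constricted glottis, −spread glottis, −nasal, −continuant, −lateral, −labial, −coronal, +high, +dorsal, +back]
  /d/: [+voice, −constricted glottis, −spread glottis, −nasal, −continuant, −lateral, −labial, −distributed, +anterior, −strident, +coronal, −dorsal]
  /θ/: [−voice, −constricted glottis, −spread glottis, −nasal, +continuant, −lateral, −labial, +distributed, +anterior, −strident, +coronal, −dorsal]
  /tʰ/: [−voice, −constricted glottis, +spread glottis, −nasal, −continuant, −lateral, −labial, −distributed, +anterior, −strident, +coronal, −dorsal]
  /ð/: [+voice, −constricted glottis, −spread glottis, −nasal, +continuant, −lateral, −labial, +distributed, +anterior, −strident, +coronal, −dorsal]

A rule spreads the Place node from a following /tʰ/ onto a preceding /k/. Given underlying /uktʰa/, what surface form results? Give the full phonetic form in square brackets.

[uttʰa]

Terminals under Place in this geometry: [labial], [round], [distributed], [anterior], [strident], [coronal], [high], [dorsal], [back].
The target acquires /tʰ/'s values for everything under Place — [−labial], [−distributed], [+anterior], [−strident], [+coronal], [−dorsal] — while keeping its own [voice], [constricted glottis], [spread glottis], ….
Among the inventory, only /t/ has exactly this specification, giving the surface form [uttʰa].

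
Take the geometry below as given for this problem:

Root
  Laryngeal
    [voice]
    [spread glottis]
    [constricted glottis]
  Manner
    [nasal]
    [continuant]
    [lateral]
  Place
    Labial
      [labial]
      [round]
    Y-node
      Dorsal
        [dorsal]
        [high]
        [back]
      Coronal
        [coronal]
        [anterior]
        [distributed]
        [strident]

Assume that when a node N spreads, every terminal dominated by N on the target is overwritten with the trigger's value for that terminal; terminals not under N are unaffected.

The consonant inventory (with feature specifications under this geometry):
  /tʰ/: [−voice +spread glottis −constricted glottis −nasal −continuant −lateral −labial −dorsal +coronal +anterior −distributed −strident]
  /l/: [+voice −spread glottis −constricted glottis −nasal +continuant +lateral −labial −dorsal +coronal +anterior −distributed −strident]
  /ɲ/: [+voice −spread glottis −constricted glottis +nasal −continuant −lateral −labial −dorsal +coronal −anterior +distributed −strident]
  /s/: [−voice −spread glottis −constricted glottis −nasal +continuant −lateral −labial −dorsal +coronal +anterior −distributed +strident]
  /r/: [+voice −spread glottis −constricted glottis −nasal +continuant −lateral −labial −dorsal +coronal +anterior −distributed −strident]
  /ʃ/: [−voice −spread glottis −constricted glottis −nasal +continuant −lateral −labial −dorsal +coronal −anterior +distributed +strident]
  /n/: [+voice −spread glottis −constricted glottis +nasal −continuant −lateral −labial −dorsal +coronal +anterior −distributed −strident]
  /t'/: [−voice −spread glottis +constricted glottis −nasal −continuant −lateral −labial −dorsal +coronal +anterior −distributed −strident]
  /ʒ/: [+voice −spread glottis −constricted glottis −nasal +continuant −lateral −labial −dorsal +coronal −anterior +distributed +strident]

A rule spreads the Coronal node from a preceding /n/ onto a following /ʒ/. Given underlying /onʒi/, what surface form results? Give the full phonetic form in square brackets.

[onri]

Coronal immediately or transitively dominates [coronal], [anterior], [distributed], [strident].
After delinking /ʒ/'s Coronal and linking /n/'s, the affected terminals become [+coronal], [+anterior], [−distributed], [−strident]; [voice], [spread glottis], [constricted glottis], … (outside Coronal) are retained from /ʒ/.
The resulting bundle matches /r/ in the inventory; substituting it for /ʒ/ gives [onri].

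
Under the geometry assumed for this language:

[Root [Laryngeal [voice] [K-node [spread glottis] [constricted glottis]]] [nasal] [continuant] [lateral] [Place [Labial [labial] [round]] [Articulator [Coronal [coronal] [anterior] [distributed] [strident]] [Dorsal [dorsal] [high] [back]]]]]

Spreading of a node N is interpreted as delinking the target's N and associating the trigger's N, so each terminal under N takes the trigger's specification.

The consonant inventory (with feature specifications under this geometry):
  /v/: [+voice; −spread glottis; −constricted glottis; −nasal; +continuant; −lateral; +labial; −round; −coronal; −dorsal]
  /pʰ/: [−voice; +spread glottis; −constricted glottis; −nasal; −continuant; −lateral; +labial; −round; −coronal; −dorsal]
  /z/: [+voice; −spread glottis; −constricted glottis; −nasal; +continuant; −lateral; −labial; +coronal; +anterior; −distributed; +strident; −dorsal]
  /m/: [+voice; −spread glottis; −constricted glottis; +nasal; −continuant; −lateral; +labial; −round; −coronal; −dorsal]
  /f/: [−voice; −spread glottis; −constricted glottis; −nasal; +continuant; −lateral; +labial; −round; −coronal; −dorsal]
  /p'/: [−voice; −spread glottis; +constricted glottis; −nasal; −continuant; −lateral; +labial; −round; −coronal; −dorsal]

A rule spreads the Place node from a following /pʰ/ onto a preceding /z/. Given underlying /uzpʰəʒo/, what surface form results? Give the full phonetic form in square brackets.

[uvpʰəʒo]

Terminals under Place in this geometry: [labial], [round], [coronal], [anterior], [distributed], [strident], [dorsal], [high], [back].
Spreading Place from /pʰ/ onto /z/ replaces those values with /pʰ/'s: [+labial], [−round], [−coronal], [−dorsal]. Features outside Place ([voice], [spread glottis], [constricted glottis], …) stay as in /z/.
This feature bundle is that of [v], so /uzpʰəʒo/ surfaces as [uvpʰəʒo].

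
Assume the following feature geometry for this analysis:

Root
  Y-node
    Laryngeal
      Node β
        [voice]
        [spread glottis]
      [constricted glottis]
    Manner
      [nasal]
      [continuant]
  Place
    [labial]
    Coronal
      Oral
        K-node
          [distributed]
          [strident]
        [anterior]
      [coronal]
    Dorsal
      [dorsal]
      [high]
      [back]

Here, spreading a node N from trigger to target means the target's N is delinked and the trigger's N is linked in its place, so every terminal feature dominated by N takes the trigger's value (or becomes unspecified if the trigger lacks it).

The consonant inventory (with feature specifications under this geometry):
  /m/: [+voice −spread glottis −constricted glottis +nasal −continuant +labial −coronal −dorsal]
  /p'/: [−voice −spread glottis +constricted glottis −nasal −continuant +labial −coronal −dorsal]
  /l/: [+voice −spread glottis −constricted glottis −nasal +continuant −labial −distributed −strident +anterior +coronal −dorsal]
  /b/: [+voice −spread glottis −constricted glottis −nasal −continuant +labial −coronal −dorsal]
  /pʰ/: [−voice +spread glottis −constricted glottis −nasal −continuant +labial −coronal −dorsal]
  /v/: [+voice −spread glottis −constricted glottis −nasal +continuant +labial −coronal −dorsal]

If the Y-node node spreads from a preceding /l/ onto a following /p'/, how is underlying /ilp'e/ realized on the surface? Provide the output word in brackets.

Y-node immediately or transitively dominates [voice], [spread glottis], [constricted glottis], [nasal], [continuant].
After delinking /p'/'s Y-node and linking /l/'s, the affected terminals become [+voice], [−spread glottis], [−constricted glottis], [−nasal], [+continuant]; [labial], [coronal], [dorsal] (outside Y-node) are retained from /p'/.
This feature bundle is that of [v], so /ilp'e/ surfaces as [ilve].

[ilve]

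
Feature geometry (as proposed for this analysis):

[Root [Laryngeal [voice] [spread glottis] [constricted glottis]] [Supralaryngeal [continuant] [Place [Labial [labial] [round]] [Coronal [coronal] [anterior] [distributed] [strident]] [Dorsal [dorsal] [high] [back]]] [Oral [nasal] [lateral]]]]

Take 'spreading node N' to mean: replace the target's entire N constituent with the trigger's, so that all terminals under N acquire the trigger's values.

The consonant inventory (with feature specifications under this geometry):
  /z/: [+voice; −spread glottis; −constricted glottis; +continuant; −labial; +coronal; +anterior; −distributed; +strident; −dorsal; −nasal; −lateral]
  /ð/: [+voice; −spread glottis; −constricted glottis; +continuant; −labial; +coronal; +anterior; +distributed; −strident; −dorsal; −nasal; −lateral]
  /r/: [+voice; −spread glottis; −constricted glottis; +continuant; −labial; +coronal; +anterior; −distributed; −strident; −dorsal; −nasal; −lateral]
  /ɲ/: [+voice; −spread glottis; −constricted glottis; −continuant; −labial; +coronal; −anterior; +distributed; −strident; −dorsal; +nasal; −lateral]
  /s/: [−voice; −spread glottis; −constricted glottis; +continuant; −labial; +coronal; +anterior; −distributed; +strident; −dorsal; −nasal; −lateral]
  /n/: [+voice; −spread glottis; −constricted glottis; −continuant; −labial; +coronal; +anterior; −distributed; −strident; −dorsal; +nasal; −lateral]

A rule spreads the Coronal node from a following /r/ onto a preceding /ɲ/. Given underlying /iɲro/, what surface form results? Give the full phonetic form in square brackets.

Coronal immediately or transitively dominates [coronal], [anterior], [distributed], [strident].
The target acquires /r/'s values for everything under Coronal — [+coronal], [+anterior], [−distributed], [−strident] — while keeping its own [voice], [spread glottis], [constricted glottis], ….
Among the inventory, only /n/ has exactly this specification, giving the surface form [inro].

[inro]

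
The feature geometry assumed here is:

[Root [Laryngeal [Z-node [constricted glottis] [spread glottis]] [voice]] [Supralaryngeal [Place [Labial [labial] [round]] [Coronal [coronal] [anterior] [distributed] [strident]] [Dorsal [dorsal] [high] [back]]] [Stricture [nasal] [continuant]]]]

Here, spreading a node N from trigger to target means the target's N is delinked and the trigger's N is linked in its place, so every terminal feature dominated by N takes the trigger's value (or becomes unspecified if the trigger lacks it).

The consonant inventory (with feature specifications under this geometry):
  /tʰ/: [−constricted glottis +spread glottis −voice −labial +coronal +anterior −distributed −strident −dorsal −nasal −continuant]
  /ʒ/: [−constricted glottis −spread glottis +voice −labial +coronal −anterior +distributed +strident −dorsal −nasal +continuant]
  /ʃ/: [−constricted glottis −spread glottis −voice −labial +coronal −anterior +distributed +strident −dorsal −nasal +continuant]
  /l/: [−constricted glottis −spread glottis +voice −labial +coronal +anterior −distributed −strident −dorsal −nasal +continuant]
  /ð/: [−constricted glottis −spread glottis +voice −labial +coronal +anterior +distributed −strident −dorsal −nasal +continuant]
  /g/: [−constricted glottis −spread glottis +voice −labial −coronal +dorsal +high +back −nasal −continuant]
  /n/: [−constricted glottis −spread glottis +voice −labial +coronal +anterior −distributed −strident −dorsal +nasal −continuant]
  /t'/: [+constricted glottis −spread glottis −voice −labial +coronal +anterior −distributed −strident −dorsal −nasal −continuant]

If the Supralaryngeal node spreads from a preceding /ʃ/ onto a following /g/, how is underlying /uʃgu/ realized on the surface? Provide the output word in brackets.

The Supralaryngeal node dominates the terminals [labial], [round], [coronal], [anterior], [distributed], [strident], [dorsal], [high], [back], [nasal], [continuant].
The target acquires /ʃ/'s values for everything under Supralaryngeal — [−labial], [+coronal], [−anterior], [+distributed], [+strident], [−dorsal], [−nasal], [+continuant] — while keeping its own [constricted glottis], [spread glottis], [voice].
Among the inventory, only /ʒ/ has exactly this specification, giving the surface form [uʃʒu].

[uʃʒu]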